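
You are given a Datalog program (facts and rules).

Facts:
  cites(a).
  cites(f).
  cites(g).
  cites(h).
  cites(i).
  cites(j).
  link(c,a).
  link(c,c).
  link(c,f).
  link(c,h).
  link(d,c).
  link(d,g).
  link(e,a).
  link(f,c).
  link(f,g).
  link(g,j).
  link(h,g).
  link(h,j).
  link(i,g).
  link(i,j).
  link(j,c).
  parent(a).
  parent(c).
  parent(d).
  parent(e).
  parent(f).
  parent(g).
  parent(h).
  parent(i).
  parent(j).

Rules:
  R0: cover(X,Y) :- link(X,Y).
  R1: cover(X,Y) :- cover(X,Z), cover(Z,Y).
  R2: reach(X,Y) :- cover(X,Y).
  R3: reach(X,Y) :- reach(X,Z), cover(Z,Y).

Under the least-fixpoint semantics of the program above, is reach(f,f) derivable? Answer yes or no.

yes

round 1: derive cover(c,a) via R0 from link(c,a)
round 1: derive cover(c,c) via R0 from link(c,c)
round 1: derive cover(c,f) via R0 from link(c,f)
round 1: derive cover(c,h) via R0 from link(c,h)
round 1: derive cover(d,c) via R0 from link(d,c)
round 1: derive cover(d,g) via R0 from link(d,g)
round 1: derive cover(e,a) via R0 from link(e,a)
round 1: derive cover(f,c) via R0 from link(f,c)
round 1: derive cover(f,g) via R0 from link(f,g)
round 1: derive cover(g,j) via R0 from link(g,j)
round 1: derive cover(h,g) via R0 from link(h,g)
round 1: derive cover(h,j) via R0 from link(h,j)
round 1: derive cover(i,g) via R0 from link(i,g)
round 1: derive cover(i,j) via R0 from link(i,j)
round 1: derive cover(j,c) via R0 from link(j,c)
round 2: derive cover(c,g) via R1 from cover(c,f), cover(f,g)
round 2: derive cover(c,j) via R1 from cover(c,h), cover(h,j)
round 2: derive cover(d,a) via R1 from cover(d,c), cover(c,a)
round 2: derive cover(d,f) via R1 from cover(d,c), cover(c,f)
round 2: derive cover(d,h) via R1 from cover(d,c), cover(c,h)
round 2: derive cover(d,j) via R1 from cover(d,g), cover(g,j)
round 2: derive cover(f,a) via R1 from cover(f,c), cover(c,a)
round 2: derive cover(f,f) via R1 from cover(f,c), cover(c,f)
round 2: derive cover(f,h) via R1 from cover(f,c), cover(c,h)
round 2: derive cover(f,j) via R1 from cover(f,g), cover(g,j)
round 2: derive cover(g,c) via R1 from cover(g,j), cover(j,c)
round 2: derive cover(h,c) via R1 from cover(h,j), cover(j,c)
round 2: derive cover(i,c) via R1 from cover(i,j), cover(j,c)
round 2: derive cover(j,a) via R1 from cover(j,c), cover(c,a)
round 2: derive cover(j,f) via R1 from cover(j,c), cover(c,f)
round 2: derive cover(j,h) via R1 from cover(j,c), cover(c,h)
round 2: derive reach(c,a) via R2 from cover(c,a)
round 2: derive reach(c,c) via R2 from cover(c,c)
round 2: derive reach(c,f) via R2 from cover(c,f)
round 2: derive reach(c,h) via R2 from cover(c,h)
round 2: derive reach(d,c) via R2 from cover(d,c)
round 2: derive reach(d,g) via R2 from cover(d,g)
round 2: derive reach(e,a) via R2 from cover(e,a)
round 2: derive reach(f,c) via R2 from cover(f,c)
round 2: derive reach(f,g) via R2 from cover(f,g)
round 2: derive reach(g,j) via R2 from cover(g,j)
round 2: derive reach(h,g) via R2 from cover(h,g)
round 2: derive reach(h,j) via R2 from cover(h,j)
round 2: derive reach(i,g) via R2 from cover(i,g)
round 2: derive reach(i,j) via R2 from cover(i,j)
round 2: derive reach(j,c) via R2 from cover(j,c)
round 3: derive cover(g,a) via R1 from cover(g,c), cover(c,a)
round 3: derive cover(g,f) via R1 from cover(g,c), cover(c,f)
round 3: derive cover(g,g) via R1 from cover(g,c), cover(c,g)
round 3: derive cover(g,h) via R1 from cover(g,c), cover(c,h)
round 3: derive cover(h,a) via R1 from cover(h,c), cover(c,a)
round 3: derive cover(h,f) via R1 from cover(h,c), cover(c,f)
round 3: derive cover(h,h) via R1 from cover(h,c), cover(c,h)
round 3: derive cover(i,a) via R1 from cover(i,c), cover(c,a)
round 3: derive cover(i,f) via R1 from cover(i,c), cover(c,f)
round 3: derive cover(i,h) via R1 from cover(i,c), cover(c,h)
round 3: derive cover(j,g) via R1 from cover(j,c), cover(c,g)
round 3: derive cover(j,j) via R1 from cover(j,c), cover(c,j)
round 3: derive reach(c,g) via R2 from cover(c,g)
round 3: derive reach(c,j) via R2 from cover(c,j)
round 3: derive reach(d,a) via R2 from cover(d,a)
round 3: derive reach(d,f) via R2 from cover(d,f)
round 3: derive reach(d,h) via R2 from cover(d,h)
round 3: derive reach(d,j) via R2 from cover(d,j)
round 3: derive reach(f,a) via R2 from cover(f,a)
round 3: derive reach(f,f) via R2 from cover(f,f)
round 3: derive reach(f,h) via R2 from cover(f,h)
round 3: derive reach(f,j) via R2 from cover(f,j)
round 3: derive reach(g,c) via R2 from cover(g,c)
round 3: derive reach(h,c) via R2 from cover(h,c)
round 3: derive reach(i,c) via R2 from cover(i,c)
round 3: derive reach(j,a) via R2 from cover(j,a)
round 3: derive reach(j,f) via R2 from cover(j,f)
round 3: derive reach(j,h) via R2 from cover(j,h)
round 3: derive reach(g,a) via R3 from reach(g,j), cover(j,a)
round 3: derive reach(g,f) via R3 from reach(g,j), cover(j,f)
round 3: derive reach(g,h) via R3 from reach(g,j), cover(j,h)
round 3: derive reach(h,a) via R3 from reach(h,j), cover(j,a)
round 3: derive reach(h,f) via R3 from reach(h,j), cover(j,f)
round 3: derive reach(h,h) via R3 from reach(h,j), cover(j,h)
round 3: derive reach(i,a) via R3 from reach(i,j), cover(j,a)
round 3: derive reach(i,f) via R3 from reach(i,j), cover(j,f)
round 3: derive reach(i,h) via R3 from reach(i,j), cover(j,h)
round 3: derive reach(j,g) via R3 from reach(j,c), cover(c,g)
round 3: derive reach(j,j) via R3 from reach(j,c), cover(c,j)
round 4: derive reach(g,g) via R2 from cover(g,g)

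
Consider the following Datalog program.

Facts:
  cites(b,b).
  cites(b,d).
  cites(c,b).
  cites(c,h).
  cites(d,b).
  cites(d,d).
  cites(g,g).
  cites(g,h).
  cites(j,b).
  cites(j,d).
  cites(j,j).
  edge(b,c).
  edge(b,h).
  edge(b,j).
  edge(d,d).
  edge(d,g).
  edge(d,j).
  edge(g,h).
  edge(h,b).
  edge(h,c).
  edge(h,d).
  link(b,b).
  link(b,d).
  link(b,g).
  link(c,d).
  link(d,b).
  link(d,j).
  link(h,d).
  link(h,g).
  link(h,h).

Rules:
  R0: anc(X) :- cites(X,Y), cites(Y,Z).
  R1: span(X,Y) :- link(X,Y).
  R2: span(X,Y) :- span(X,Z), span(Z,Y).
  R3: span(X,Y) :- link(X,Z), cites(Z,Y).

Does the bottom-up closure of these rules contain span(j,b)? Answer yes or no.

round 1: derive span(b,b) via R1 from link(b,b)
round 1: derive span(b,d) via R1 from link(b,d)
round 1: derive span(b,g) via R1 from link(b,g)
round 1: derive span(c,d) via R1 from link(c,d)
round 1: derive span(d,b) via R1 from link(d,b)
round 1: derive span(d,j) via R1 from link(d,j)
round 1: derive span(h,d) via R1 from link(h,d)
round 1: derive span(h,g) via R1 from link(h,g)
round 1: derive span(h,h) via R1 from link(h,h)
round 1: derive span(b,h) via R3 from link(b,g), cites(g,h)
round 1: derive span(c,b) via R3 from link(c,d), cites(d,b)
round 1: derive span(d,d) via R3 from link(d,b), cites(b,d)
round 1: derive span(h,b) via R3 from link(h,d), cites(d,b)
round 2: derive span(b,j) via R2 from span(b,d), span(d,j)
round 2: derive span(c,g) via R2 from span(c,b), span(b,g)
round 2: derive span(c,h) via R2 from span(c,b), span(b,h)
round 2: derive span(c,j) via R2 from span(c,d), span(d,j)
round 2: derive span(d,g) via R2 from span(d,b), span(b,g)
round 2: derive span(d,h) via R2 from span(d,b), span(b,h)
round 2: derive span(h,j) via R2 from span(h,d), span(d,j)

no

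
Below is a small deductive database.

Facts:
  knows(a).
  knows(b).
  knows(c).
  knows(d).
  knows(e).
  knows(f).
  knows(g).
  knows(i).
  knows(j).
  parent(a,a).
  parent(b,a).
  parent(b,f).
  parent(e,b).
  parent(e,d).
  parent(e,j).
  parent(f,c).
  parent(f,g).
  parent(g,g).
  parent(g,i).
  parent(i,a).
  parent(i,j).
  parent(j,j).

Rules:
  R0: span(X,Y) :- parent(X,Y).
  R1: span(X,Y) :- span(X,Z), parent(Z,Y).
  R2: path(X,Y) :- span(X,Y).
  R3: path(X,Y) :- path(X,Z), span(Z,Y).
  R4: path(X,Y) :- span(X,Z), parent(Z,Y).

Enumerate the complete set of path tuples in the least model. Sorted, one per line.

path(a,a)
path(b,a)
path(b,c)
path(b,f)
path(b,g)
path(b,i)
path(b,j)
path(e,a)
path(e,b)
path(e,c)
path(e,d)
path(e,f)
path(e,g)
path(e,i)
path(e,j)
path(f,a)
path(f,c)
path(f,g)
path(f,i)
path(f,j)
path(g,a)
path(g,g)
path(g,i)
path(g,j)
path(i,a)
path(i,j)
path(j,j)

round 1: derive span(a,a) via R0 from parent(a,a)
round 1: derive span(b,a) via R0 from parent(b,a)
round 1: derive span(b,f) via R0 from parent(b,f)
round 1: derive span(e,b) via R0 from parent(e,b)
round 1: derive span(e,d) via R0 from parent(e,d)
round 1: derive span(e,j) via R0 from parent(e,j)
round 1: derive span(f,c) via R0 from parent(f,c)
round 1: derive span(f,g) via R0 from parent(f,g)
round 1: derive span(g,g) via R0 from parent(g,g)
round 1: derive span(g,i) via R0 from parent(g,i)
round 1: derive span(i,a) via R0 from parent(i,a)
round 1: derive span(i,j) via R0 from parent(i,j)
round 1: derive span(j,j) via R0 from parent(j,j)
round 2: derive span(b,c) via R1 from span(b,f), parent(f,c)
round 2: derive span(b,g) via R1 from span(b,f), parent(f,g)
round 2: derive span(e,a) via R1 from span(e,b), parent(b,a)
round 2: derive span(e,f) via R1 from span(e,b), parent(b,f)
round 2: derive span(f,i) via R1 from span(f,g), parent(g,i)
round 2: derive span(g,a) via R1 from span(g,i), parent(i,a)
round 2: derive span(g,j) via R1 from span(g,i), parent(i,j)
round 2: derive path(a,a) via R2 from span(a,a)
round 2: derive path(b,a) via R2 from span(b,a)
round 2: derive path(b,f) via R2 from span(b,f)
round 2: derive path(e,b) via R2 from span(e,b)
round 2: derive path(e,d) via R2 from span(e,d)
round 2: derive path(e,j) via R2 from span(e,j)
round 2: derive path(f,c) via R2 from span(f,c)
round 2: derive path(f,g) via R2 from span(f,g)
round 2: derive path(g,g) via R2 from span(g,g)
round 2: derive path(g,i) via R2 from span(g,i)
round 2: derive path(i,a) via R2 from span(i,a)
round 2: derive path(i,j) via R2 from span(i,j)
round 2: derive path(j,j) via R2 from span(j,j)
round 2: derive path(b,c) via R4 from span(b,f), parent(f,c)
round 2: derive path(b,g) via R4 from span(b,f), parent(f,g)
round 2: derive path(e,a) via R4 from span(e,b), parent(b,a)
round 2: derive path(e,f) via R4 from span(e,b), parent(b,f)
round 2: derive path(f,i) via R4 from span(f,g), parent(g,i)
round 2: derive path(g,a) via R4 from span(g,i), parent(i,a)
round 2: derive path(g,j) via R4 from span(g,i), parent(i,j)
round 3: derive span(b,i) via R1 from span(b,g), parent(g,i)
round 3: derive span(e,c) via R1 from span(e,f), parent(f,c)
round 3: derive span(e,g) via R1 from span(e,f), parent(f,g)
round 3: derive span(f,a) via R1 from span(f,i), parent(i,a)
round 3: derive span(f,j) via R1 from span(f,i), parent(i,j)
round 3: derive path(b,i) via R3 from path(b,f), span(f,i)
round 3: derive path(b,j) via R3 from path(b,g), span(g,j)
round 3: derive path(e,c) via R3 from path(e,b), span(b,c)
round 3: derive path(e,g) via R3 from path(e,b), span(b,g)
round 3: derive path(e,i) via R3 from path(e,f), span(f,i)
round 3: derive path(f,a) via R3 from path(f,g), span(g,a)
round 3: derive path(f,j) via R3 from path(f,g), span(g,j)
round 4: derive span(b,j) via R1 from span(b,i), parent(i,j)
round 4: derive span(e,i) via R1 from span(e,g), parent(g,i)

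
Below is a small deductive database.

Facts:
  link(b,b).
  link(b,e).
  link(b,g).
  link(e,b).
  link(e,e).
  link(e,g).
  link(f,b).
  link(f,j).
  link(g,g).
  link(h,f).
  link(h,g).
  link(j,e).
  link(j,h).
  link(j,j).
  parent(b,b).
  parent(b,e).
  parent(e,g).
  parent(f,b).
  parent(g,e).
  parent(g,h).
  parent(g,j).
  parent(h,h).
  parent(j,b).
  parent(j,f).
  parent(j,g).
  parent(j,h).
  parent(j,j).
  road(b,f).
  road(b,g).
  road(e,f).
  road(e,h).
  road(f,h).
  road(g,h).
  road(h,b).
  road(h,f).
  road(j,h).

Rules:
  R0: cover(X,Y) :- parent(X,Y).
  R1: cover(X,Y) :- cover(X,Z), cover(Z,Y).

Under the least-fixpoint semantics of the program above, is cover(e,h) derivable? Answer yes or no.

yes

round 1: derive cover(b,b) via R0 from parent(b,b)
round 1: derive cover(b,e) via R0 from parent(b,e)
round 1: derive cover(e,g) via R0 from parent(e,g)
round 1: derive cover(f,b) via R0 from parent(f,b)
round 1: derive cover(g,e) via R0 from parent(g,e)
round 1: derive cover(g,h) via R0 from parent(g,h)
round 1: derive cover(g,j) via R0 from parent(g,j)
round 1: derive cover(h,h) via R0 from parent(h,h)
round 1: derive cover(j,b) via R0 from parent(j,b)
round 1: derive cover(j,f) via R0 from parent(j,f)
round 1: derive cover(j,g) via R0 from parent(j,g)
round 1: derive cover(j,h) via R0 from parent(j,h)
round 1: derive cover(j,j) via R0 from parent(j,j)
round 2: derive cover(b,g) via R1 from cover(b,e), cover(e,g)
round 2: derive cover(e,e) via R1 from cover(e,g), cover(g,e)
round 2: derive cover(e,h) via R1 from cover(e,g), cover(g,h)
round 2: derive cover(e,j) via R1 from cover(e,g), cover(g,j)
round 2: derive cover(f,e) via R1 from cover(f,b), cover(b,e)
round 2: derive cover(g,b) via R1 from cover(g,j), cover(j,b)
round 2: derive cover(g,f) via R1 from cover(g,j), cover(j,f)
round 2: derive cover(g,g) via R1 from cover(g,e), cover(e,g)
round 2: derive cover(j,e) via R1 from cover(j,b), cover(b,e)
round 3: derive cover(b,f) via R1 from cover(b,g), cover(g,f)
round 3: derive cover(b,h) via R1 from cover(b,e), cover(e,h)
round 3: derive cover(b,j) via R1 from cover(b,e), cover(e,j)
round 3: derive cover(e,b) via R1 from cover(e,g), cover(g,b)
round 3: derive cover(e,f) via R1 from cover(e,g), cover(g,f)
round 3: derive cover(f,g) via R1 from cover(f,b), cover(b,g)
round 3: derive cover(f,h) via R1 from cover(f,e), cover(e,h)
round 3: derive cover(f,j) via R1 from cover(f,e), cover(e,j)
round 4: derive cover(f,f) via R1 from cover(f,b), cover(b,f)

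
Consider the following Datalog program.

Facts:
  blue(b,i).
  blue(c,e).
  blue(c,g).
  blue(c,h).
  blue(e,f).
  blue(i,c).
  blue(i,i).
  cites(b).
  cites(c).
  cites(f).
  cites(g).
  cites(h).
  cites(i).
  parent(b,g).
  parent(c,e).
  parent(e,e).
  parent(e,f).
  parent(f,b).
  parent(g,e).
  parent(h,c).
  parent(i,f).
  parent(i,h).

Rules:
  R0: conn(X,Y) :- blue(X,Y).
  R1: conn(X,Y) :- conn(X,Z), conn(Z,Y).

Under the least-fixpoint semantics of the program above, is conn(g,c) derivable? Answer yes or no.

round 1: derive conn(b,i) via R0 from blue(b,i)
round 1: derive conn(c,e) via R0 from blue(c,e)
round 1: derive conn(c,g) via R0 from blue(c,g)
round 1: derive conn(c,h) via R0 from blue(c,h)
round 1: derive conn(e,f) via R0 from blue(e,f)
round 1: derive conn(i,c) via R0 from blue(i,c)
round 1: derive conn(i,i) via R0 from blue(i,i)
round 2: derive conn(b,c) via R1 from conn(b,i), conn(i,c)
round 2: derive conn(c,f) via R1 from conn(c,e), conn(e,f)
round 2: derive conn(i,e) via R1 from conn(i,c), conn(c,e)
round 2: derive conn(i,g) via R1 from conn(i,c), conn(c,g)
round 2: derive conn(i,h) via R1 from conn(i,c), conn(c,h)
round 3: derive conn(b,e) via R1 from conn(b,c), conn(c,e)
round 3: derive conn(b,f) via R1 from conn(b,c), conn(c,f)
round 3: derive conn(b,g) via R1 from conn(b,c), conn(c,g)
round 3: derive conn(b,h) via R1 from conn(b,c), conn(c,h)
round 3: derive conn(i,f) via R1 from conn(i,c), conn(c,f)

no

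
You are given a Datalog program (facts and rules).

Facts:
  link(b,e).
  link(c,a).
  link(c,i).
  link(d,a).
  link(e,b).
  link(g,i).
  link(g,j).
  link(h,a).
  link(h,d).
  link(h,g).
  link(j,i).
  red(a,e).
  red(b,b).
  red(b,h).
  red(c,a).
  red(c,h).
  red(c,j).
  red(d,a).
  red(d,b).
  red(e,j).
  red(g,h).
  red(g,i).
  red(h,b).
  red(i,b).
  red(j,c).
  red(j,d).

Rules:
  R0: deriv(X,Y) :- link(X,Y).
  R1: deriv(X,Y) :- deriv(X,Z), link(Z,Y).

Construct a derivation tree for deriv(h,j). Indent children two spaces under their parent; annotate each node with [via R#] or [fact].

round 1: derive deriv(b,e) via R0 from link(b,e)
round 1: derive deriv(c,a) via R0 from link(c,a)
round 1: derive deriv(c,i) via R0 from link(c,i)
round 1: derive deriv(d,a) via R0 from link(d,a)
round 1: derive deriv(e,b) via R0 from link(e,b)
round 1: derive deriv(g,i) via R0 from link(g,i)
round 1: derive deriv(g,j) via R0 from link(g,j)
round 1: derive deriv(h,a) via R0 from link(h,a)
round 1: derive deriv(h,d) via R0 from link(h,d)
round 1: derive deriv(h,g) via R0 from link(h,g)
round 1: derive deriv(j,i) via R0 from link(j,i)
round 2: derive deriv(b,b) via R1 from deriv(b,e), link(e,b)
round 2: derive deriv(e,e) via R1 from deriv(e,b), link(b,e)
round 2: derive deriv(h,i) via R1 from deriv(h,g), link(g,i)
round 2: derive deriv(h,j) via R1 from deriv(h,g), link(g,j)

deriv(h,j)  [via R1]
  deriv(h,g)  [via R0]
    link(h,g)  [fact]
  link(g,j)  [fact]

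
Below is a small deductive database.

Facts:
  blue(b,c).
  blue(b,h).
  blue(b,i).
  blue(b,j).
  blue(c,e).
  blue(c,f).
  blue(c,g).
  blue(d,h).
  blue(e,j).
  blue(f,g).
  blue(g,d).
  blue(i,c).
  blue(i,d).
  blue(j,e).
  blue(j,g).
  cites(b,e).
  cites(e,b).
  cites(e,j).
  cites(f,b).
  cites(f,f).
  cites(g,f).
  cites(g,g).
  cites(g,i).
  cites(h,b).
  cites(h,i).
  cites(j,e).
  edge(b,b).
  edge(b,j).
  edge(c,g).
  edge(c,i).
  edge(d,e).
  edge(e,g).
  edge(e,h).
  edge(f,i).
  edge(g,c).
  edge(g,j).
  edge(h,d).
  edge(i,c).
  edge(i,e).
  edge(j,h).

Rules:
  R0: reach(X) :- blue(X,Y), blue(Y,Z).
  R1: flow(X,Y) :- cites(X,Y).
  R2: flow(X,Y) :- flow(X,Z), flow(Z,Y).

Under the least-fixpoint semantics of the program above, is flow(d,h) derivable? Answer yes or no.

no

round 1: derive flow(b,e) via R1 from cites(b,e)
round 1: derive flow(e,b) via R1 from cites(e,b)
round 1: derive flow(e,j) via R1 from cites(e,j)
round 1: derive flow(f,b) via R1 from cites(f,b)
round 1: derive flow(f,f) via R1 from cites(f,f)
round 1: derive flow(g,f) via R1 from cites(g,f)
round 1: derive flow(g,g) via R1 from cites(g,g)
round 1: derive flow(g,i) via R1 from cites(g,i)
round 1: derive flow(h,b) via R1 from cites(h,b)
round 1: derive flow(h,i) via R1 from cites(h,i)
round 1: derive flow(j,e) via R1 from cites(j,e)
round 2: derive flow(b,b) via R2 from flow(b,e), flow(e,b)
round 2: derive flow(b,j) via R2 from flow(b,e), flow(e,j)
round 2: derive flow(e,e) via R2 from flow(e,b), flow(b,e)
round 2: derive flow(f,e) via R2 from flow(f,b), flow(b,e)
round 2: derive flow(g,b) via R2 from flow(g,f), flow(f,b)
round 2: derive flow(h,e) via R2 from flow(h,b), flow(b,e)
round 2: derive flow(j,b) via R2 from flow(j,e), flow(e,b)
round 2: derive flow(j,j) via R2 from flow(j,e), flow(e,j)
round 3: derive flow(f,j) via R2 from flow(f,b), flow(b,j)
round 3: derive flow(g,e) via R2 from flow(g,b), flow(b,e)
round 3: derive flow(g,j) via R2 from flow(g,b), flow(b,j)
round 3: derive flow(h,j) via R2 from flow(h,b), flow(b,j)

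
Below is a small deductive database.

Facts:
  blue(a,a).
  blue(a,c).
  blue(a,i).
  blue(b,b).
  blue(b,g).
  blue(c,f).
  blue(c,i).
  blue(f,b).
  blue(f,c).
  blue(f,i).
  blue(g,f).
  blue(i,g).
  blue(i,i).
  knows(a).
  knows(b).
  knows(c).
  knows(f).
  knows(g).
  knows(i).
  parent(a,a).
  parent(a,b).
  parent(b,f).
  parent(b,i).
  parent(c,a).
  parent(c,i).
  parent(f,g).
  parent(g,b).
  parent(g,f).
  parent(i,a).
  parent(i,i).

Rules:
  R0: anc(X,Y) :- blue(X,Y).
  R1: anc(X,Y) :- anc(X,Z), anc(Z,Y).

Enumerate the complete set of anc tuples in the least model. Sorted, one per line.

anc(a,a)
anc(a,b)
anc(a,c)
anc(a,f)
anc(a,g)
anc(a,i)
anc(b,b)
anc(b,c)
anc(b,f)
anc(b,g)
anc(b,i)
anc(c,b)
anc(c,c)
anc(c,f)
anc(c,g)
anc(c,i)
anc(f,b)
anc(f,c)
anc(f,f)
anc(f,g)
anc(f,i)
anc(g,b)
anc(g,c)
anc(g,f)
anc(g,g)
anc(g,i)
anc(i,b)
anc(i,c)
anc(i,f)
anc(i,g)
anc(i,i)

round 1: derive anc(a,a) via R0 from blue(a,a)
round 1: derive anc(a,c) via R0 from blue(a,c)
round 1: derive anc(a,i) via R0 from blue(a,i)
round 1: derive anc(b,b) via R0 from blue(b,b)
round 1: derive anc(b,g) via R0 from blue(b,g)
round 1: derive anc(c,f) via R0 from blue(c,f)
round 1: derive anc(c,i) via R0 from blue(c,i)
round 1: derive anc(f,b) via R0 from blue(f,b)
round 1: derive anc(f,c) via R0 from blue(f,c)
round 1: derive anc(f,i) via R0 from blue(f,i)
round 1: derive anc(g,f) via R0 from blue(g,f)
round 1: derive anc(i,g) via R0 from blue(i,g)
round 1: derive anc(i,i) via R0 from blue(i,i)
round 2: derive anc(a,f) via R1 from anc(a,c), anc(c,f)
round 2: derive anc(a,g) via R1 from anc(a,i), anc(i,g)
round 2: derive anc(b,f) via R1 from anc(b,g), anc(g,f)
round 2: derive anc(c,b) via R1 from anc(c,f), anc(f,b)
round 2: derive anc(c,c) via R1 from anc(c,f), anc(f,c)
round 2: derive anc(c,g) via R1 from anc(c,i), anc(i,g)
round 2: derive anc(f,f) via R1 from anc(f,c), anc(c,f)
round 2: derive anc(f,g) via R1 from anc(f,b), anc(b,g)
round 2: derive anc(g,b) via R1 from anc(g,f), anc(f,b)
round 2: derive anc(g,c) via R1 from anc(g,f), anc(f,c)
round 2: derive anc(g,i) via R1 from anc(g,f), anc(f,i)
round 2: derive anc(i,f) via R1 from anc(i,g), anc(g,f)
round 3: derive anc(a,b) via R1 from anc(a,c), anc(c,b)
round 3: derive anc(b,c) via R1 from anc(b,f), anc(f,c)
round 3: derive anc(b,i) via R1 from anc(b,f), anc(f,i)
round 3: derive anc(g,g) via R1 from anc(g,b), anc(b,g)
round 3: derive anc(i,b) via R1 from anc(i,f), anc(f,b)
round 3: derive anc(i,c) via R1 from anc(i,f), anc(f,c)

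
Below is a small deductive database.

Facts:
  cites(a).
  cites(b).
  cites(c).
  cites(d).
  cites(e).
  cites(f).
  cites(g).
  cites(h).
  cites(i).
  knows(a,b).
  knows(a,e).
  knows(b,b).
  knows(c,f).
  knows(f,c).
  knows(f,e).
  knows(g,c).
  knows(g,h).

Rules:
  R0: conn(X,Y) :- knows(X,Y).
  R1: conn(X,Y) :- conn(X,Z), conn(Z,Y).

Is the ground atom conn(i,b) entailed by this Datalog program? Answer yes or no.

round 1: derive conn(a,b) via R0 from knows(a,b)
round 1: derive conn(a,e) via R0 from knows(a,e)
round 1: derive conn(b,b) via R0 from knows(b,b)
round 1: derive conn(c,f) via R0 from knows(c,f)
round 1: derive conn(f,c) via R0 from knows(f,c)
round 1: derive conn(f,e) via R0 from knows(f,e)
round 1: derive conn(g,c) via R0 from knows(g,c)
round 1: derive conn(g,h) via R0 from knows(g,h)
round 2: derive conn(c,c) via R1 from conn(c,f), conn(f,c)
round 2: derive conn(c,e) via R1 from conn(c,f), conn(f,e)
round 2: derive conn(f,f) via R1 from conn(f,c), conn(c,f)
round 2: derive conn(g,f) via R1 from conn(g,c), conn(c,f)
round 3: derive conn(g,e) via R1 from conn(g,c), conn(c,e)

no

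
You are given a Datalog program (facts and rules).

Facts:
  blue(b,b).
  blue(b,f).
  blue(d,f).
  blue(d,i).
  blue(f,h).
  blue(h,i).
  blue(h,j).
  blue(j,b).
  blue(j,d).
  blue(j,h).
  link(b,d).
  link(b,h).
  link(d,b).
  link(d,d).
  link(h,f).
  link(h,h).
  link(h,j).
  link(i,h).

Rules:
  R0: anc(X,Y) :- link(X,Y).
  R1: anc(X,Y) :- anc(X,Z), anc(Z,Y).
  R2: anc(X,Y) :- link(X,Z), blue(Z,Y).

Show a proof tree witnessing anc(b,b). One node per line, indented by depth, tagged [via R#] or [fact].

anc(b,b)  [via R1]
  anc(b,d)  [via R0]
    link(b,d)  [fact]
  anc(d,b)  [via R0]
    link(d,b)  [fact]

round 1: derive anc(b,d) via R0 from link(b,d)
round 1: derive anc(b,h) via R0 from link(b,h)
round 1: derive anc(d,b) via R0 from link(d,b)
round 1: derive anc(d,d) via R0 from link(d,d)
round 1: derive anc(h,f) via R0 from link(h,f)
round 1: derive anc(h,h) via R0 from link(h,h)
round 1: derive anc(h,j) via R0 from link(h,j)
round 1: derive anc(i,h) via R0 from link(i,h)
round 1: derive anc(b,f) via R2 from link(b,d), blue(d,f)
round 1: derive anc(b,i) via R2 from link(b,d), blue(d,i)
round 1: derive anc(b,j) via R2 from link(b,h), blue(h,j)
round 1: derive anc(d,f) via R2 from link(d,b), blue(b,f)
round 1: derive anc(d,i) via R2 from link(d,d), blue(d,i)
round 1: derive anc(h,b) via R2 from link(h,j), blue(j,b)
round 1: derive anc(h,d) via R2 from link(h,j), blue(j,d)
round 1: derive anc(h,i) via R2 from link(h,h), blue(h,i)
round 1: derive anc(i,i) via R2 from link(i,h), blue(h,i)
round 1: derive anc(i,j) via R2 from link(i,h), blue(h,j)
round 2: derive anc(b,b) via R1 from anc(b,d), anc(d,b)
round 2: derive anc(d,h) via R1 from anc(d,b), anc(b,h)
round 2: derive anc(d,j) via R1 from anc(d,b), anc(b,j)
round 2: derive anc(i,b) via R1 from anc(i,h), anc(h,b)
round 2: derive anc(i,d) via R1 from anc(i,h), anc(h,d)
round 2: derive anc(i,f) via R1 from anc(i,h), anc(h,f)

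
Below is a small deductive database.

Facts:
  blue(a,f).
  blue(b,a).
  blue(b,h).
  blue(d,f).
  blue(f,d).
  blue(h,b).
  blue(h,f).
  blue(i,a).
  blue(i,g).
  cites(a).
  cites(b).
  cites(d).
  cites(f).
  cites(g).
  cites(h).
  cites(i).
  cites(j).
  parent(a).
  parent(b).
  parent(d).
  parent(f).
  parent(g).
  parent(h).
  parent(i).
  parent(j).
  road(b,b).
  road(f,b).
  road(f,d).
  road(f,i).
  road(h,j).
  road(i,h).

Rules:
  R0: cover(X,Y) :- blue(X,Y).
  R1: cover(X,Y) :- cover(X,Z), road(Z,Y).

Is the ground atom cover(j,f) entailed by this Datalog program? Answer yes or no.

round 1: derive cover(a,f) via R0 from blue(a,f)
round 1: derive cover(b,a) via R0 from blue(b,a)
round 1: derive cover(b,h) via R0 from blue(b,h)
round 1: derive cover(d,f) via R0 from blue(d,f)
round 1: derive cover(f,d) via R0 from blue(f,d)
round 1: derive cover(h,b) via R0 from blue(h,b)
round 1: derive cover(h,f) via R0 from blue(h,f)
round 1: derive cover(i,a) via R0 from blue(i,a)
round 1: derive cover(i,g) via R0 from blue(i,g)
round 2: derive cover(a,b) via R1 from cover(a,f), road(f,b)
round 2: derive cover(a,d) via R1 from cover(a,f), road(f,d)
round 2: derive cover(a,i) via R1 from cover(a,f), road(f,i)
round 2: derive cover(b,j) via R1 from cover(b,h), road(h,j)
round 2: derive cover(d,b) via R1 from cover(d,f), road(f,b)
round 2: derive cover(d,d) via R1 from cover(d,f), road(f,d)
round 2: derive cover(d,i) via R1 from cover(d,f), road(f,i)
round 2: derive cover(h,d) via R1 from cover(h,f), road(f,d)
round 2: derive cover(h,i) via R1 from cover(h,f), road(f,i)
round 3: derive cover(a,h) via R1 from cover(a,i), road(i,h)
round 3: derive cover(d,h) via R1 from cover(d,i), road(i,h)
round 3: derive cover(h,h) via R1 from cover(h,i), road(i,h)
round 4: derive cover(a,j) via R1 from cover(a,h), road(h,j)
round 4: derive cover(d,j) via R1 from cover(d,h), road(h,j)
round 4: derive cover(h,j) via R1 from cover(h,h), road(h,j)

no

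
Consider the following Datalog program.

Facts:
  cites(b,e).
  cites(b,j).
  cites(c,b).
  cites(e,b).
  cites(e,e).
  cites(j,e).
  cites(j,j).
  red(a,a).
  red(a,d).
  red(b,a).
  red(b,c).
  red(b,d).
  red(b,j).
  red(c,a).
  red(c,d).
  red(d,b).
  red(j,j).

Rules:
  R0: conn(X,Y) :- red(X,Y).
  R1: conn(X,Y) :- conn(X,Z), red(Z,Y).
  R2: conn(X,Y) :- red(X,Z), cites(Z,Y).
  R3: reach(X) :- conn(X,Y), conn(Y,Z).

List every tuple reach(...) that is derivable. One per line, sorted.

reach(a)
reach(b)
reach(c)
reach(d)
reach(j)

round 1: derive conn(a,a) via R0 from red(a,a)
round 1: derive conn(a,d) via R0 from red(a,d)
round 1: derive conn(b,a) via R0 from red(b,a)
round 1: derive conn(b,c) via R0 from red(b,c)
round 1: derive conn(b,d) via R0 from red(b,d)
round 1: derive conn(b,j) via R0 from red(b,j)
round 1: derive conn(c,a) via R0 from red(c,a)
round 1: derive conn(c,d) via R0 from red(c,d)
round 1: derive conn(d,b) via R0 from red(d,b)
round 1: derive conn(j,j) via R0 from red(j,j)
round 1: derive conn(b,b) via R2 from red(b,c), cites(c,b)
round 1: derive conn(b,e) via R2 from red(b,j), cites(j,e)
round 1: derive conn(d,e) via R2 from red(d,b), cites(b,e)
round 1: derive conn(d,j) via R2 from red(d,b), cites(b,j)
round 1: derive conn(j,e) via R2 from red(j,j), cites(j,e)
round 2: derive conn(a,b) via R1 from conn(a,d), red(d,b)
round 2: derive conn(c,b) via R1 from conn(c,d), red(d,b)
round 2: derive conn(d,a) via R1 from conn(d,b), red(b,a)
round 2: derive conn(d,c) via R1 from conn(d,b), red(b,c)
round 2: derive conn(d,d) via R1 from conn(d,b), red(b,d)
round 2: derive reach(a) via R3 from conn(a,a), conn(a,a)
round 2: derive reach(b) via R3 from conn(b,a), conn(a,a)
round 2: derive reach(c) via R3 from conn(c,a), conn(a,a)
round 2: derive reach(d) via R3 from conn(d,b), conn(b,a)
round 2: derive reach(j) via R3 from conn(j,j), conn(j,e)
round 3: derive conn(a,c) via R1 from conn(a,b), red(b,c)
round 3: derive conn(a,j) via R1 from conn(a,b), red(b,j)
round 3: derive conn(c,c) via R1 from conn(c,b), red(b,c)
round 3: derive conn(c,j) via R1 from conn(c,b), red(b,j)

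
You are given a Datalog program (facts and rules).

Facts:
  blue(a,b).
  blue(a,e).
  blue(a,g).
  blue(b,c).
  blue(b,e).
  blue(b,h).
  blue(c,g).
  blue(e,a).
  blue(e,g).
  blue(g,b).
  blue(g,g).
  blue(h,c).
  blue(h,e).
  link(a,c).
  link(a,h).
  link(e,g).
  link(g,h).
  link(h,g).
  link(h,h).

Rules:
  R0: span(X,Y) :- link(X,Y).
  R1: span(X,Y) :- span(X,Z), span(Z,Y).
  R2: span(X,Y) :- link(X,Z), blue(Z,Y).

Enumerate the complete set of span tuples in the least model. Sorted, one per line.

round 1: derive span(a,c) via R0 from link(a,c)
round 1: derive span(a,h) via R0 from link(a,h)
round 1: derive span(e,g) via R0 from link(e,g)
round 1: derive span(g,h) via R0 from link(g,h)
round 1: derive span(h,g) via R0 from link(h,g)
round 1: derive span(h,h) via R0 from link(h,h)
round 1: derive span(a,e) via R2 from link(a,h), blue(h,e)
round 1: derive span(a,g) via R2 from link(a,c), blue(c,g)
round 1: derive span(e,b) via R2 from link(e,g), blue(g,b)
round 1: derive span(g,c) via R2 from link(g,h), blue(h,c)
round 1: derive span(g,e) via R2 from link(g,h), blue(h,e)
round 1: derive span(h,b) via R2 from link(h,g), blue(g,b)
round 1: derive span(h,c) via R2 from link(h,h), blue(h,c)
round 1: derive span(h,e) via R2 from link(h,h), blue(h,e)
round 2: derive span(a,b) via R1 from span(a,e), span(e,b)
round 2: derive span(e,c) via R1 from span(e,g), span(g,c)
round 2: derive span(e,e) via R1 from span(e,g), span(g,e)
round 2: derive span(e,h) via R1 from span(e,g), span(g,h)
round 2: derive span(g,b) via R1 from span(g,e), span(e,b)
round 2: derive span(g,g) via R1 from span(g,e), span(e,g)

span(a,b)
span(a,c)
span(a,e)
span(a,g)
span(a,h)
span(e,b)
span(e,c)
span(e,e)
span(e,g)
span(e,h)
span(g,b)
span(g,c)
span(g,e)
span(g,g)
span(g,h)
span(h,b)
span(h,c)
span(h,e)
span(h,g)
span(h,h)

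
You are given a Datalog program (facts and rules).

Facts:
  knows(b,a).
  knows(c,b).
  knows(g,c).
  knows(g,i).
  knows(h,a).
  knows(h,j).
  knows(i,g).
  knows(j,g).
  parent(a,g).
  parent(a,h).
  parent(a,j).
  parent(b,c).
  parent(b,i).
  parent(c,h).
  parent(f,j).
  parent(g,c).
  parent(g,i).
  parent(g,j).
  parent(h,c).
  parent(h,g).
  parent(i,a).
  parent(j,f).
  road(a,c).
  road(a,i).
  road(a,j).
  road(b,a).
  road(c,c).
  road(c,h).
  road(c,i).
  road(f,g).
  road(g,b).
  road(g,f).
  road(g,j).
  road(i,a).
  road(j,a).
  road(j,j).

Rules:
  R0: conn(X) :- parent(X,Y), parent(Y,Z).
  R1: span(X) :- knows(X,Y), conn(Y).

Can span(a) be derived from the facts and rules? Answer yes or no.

no

round 1: derive conn(a) via R0 from parent(a,g), parent(g,c)
round 1: derive conn(b) via R0 from parent(b,c), parent(c,h)
round 1: derive conn(c) via R0 from parent(c,h), parent(h,c)
round 1: derive conn(f) via R0 from parent(f,j), parent(j,f)
round 1: derive conn(g) via R0 from parent(g,c), parent(c,h)
round 1: derive conn(h) via R0 from parent(h,c), parent(c,h)
round 1: derive conn(i) via R0 from parent(i,a), parent(a,g)
round 1: derive conn(j) via R0 from parent(j,f), parent(f,j)
round 2: derive span(b) via R1 from knows(b,a), conn(a)
round 2: derive span(c) via R1 from knows(c,b), conn(b)
round 2: derive span(g) via R1 from knows(g,c), conn(c)
round 2: derive span(h) via R1 from knows(h,a), conn(a)
round 2: derive span(i) via R1 from knows(i,g), conn(g)
round 2: derive span(j) via R1 from knows(j,g), conn(g)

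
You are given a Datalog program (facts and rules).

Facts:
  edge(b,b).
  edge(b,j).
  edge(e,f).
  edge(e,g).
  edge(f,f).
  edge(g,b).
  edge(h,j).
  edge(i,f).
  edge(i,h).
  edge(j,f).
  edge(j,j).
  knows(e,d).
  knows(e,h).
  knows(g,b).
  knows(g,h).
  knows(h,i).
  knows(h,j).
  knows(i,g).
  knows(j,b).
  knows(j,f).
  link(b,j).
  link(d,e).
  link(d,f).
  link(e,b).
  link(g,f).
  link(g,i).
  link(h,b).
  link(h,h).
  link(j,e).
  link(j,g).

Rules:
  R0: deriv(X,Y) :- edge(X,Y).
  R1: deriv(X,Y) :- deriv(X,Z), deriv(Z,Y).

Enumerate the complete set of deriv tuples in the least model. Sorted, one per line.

round 1: derive deriv(b,b) via R0 from edge(b,b)
round 1: derive deriv(b,j) via R0 from edge(b,j)
round 1: derive deriv(e,f) via R0 from edge(e,f)
round 1: derive deriv(e,g) via R0 from edge(e,g)
round 1: derive deriv(f,f) via R0 from edge(f,f)
round 1: derive deriv(g,b) via R0 from edge(g,b)
round 1: derive deriv(h,j) via R0 from edge(h,j)
round 1: derive deriv(i,f) via R0 from edge(i,f)
round 1: derive deriv(i,h) via R0 from edge(i,h)
round 1: derive deriv(j,f) via R0 from edge(j,f)
round 1: derive deriv(j,j) via R0 from edge(j,j)
round 2: derive deriv(b,f) via R1 from deriv(b,j), deriv(j,f)
round 2: derive deriv(e,b) via R1 from deriv(e,g), deriv(g,b)
round 2: derive deriv(g,j) via R1 from deriv(g,b), deriv(b,j)
round 2: derive deriv(h,f) via R1 from deriv(h,j), deriv(j,f)
round 2: derive deriv(i,j) via R1 from deriv(i,h), deriv(h,j)
round 3: derive deriv(e,j) via R1 from deriv(e,b), deriv(b,j)
round 3: derive deriv(g,f) via R1 from deriv(g,b), deriv(b,f)

deriv(b,b)
deriv(b,f)
deriv(b,j)
deriv(e,b)
deriv(e,f)
deriv(e,g)
deriv(e,j)
deriv(f,f)
deriv(g,b)
deriv(g,f)
deriv(g,j)
deriv(h,f)
deriv(h,j)
deriv(i,f)
deriv(i,h)
deriv(i,j)
deriv(j,f)
deriv(j,j)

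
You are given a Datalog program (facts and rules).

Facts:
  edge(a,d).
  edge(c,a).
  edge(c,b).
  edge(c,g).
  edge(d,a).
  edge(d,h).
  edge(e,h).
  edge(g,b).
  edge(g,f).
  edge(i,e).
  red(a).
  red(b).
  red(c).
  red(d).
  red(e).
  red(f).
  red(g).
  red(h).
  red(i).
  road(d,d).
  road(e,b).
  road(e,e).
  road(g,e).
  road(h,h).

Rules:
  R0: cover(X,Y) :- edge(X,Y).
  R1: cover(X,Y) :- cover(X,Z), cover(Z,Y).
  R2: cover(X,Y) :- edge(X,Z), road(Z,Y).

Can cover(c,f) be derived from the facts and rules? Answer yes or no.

yes

round 1: derive cover(a,d) via R0 from edge(a,d)
round 1: derive cover(c,a) via R0 from edge(c,a)
round 1: derive cover(c,b) via R0 from edge(c,b)
round 1: derive cover(c,g) via R0 from edge(c,g)
round 1: derive cover(d,a) via R0 from edge(d,a)
round 1: derive cover(d,h) via R0 from edge(d,h)
round 1: derive cover(e,h) via R0 from edge(e,h)
round 1: derive cover(g,b) via R0 from edge(g,b)
round 1: derive cover(g,f) via R0 from edge(g,f)
round 1: derive cover(i,e) via R0 from edge(i,e)
round 1: derive cover(c,e) via R2 from edge(c,g), road(g,e)
round 1: derive cover(i,b) via R2 from edge(i,e), road(e,b)
round 2: derive cover(a,a) via R1 from cover(a,d), cover(d,a)
round 2: derive cover(a,h) via R1 from cover(a,d), cover(d,h)
round 2: derive cover(c,d) via R1 from cover(c,a), cover(a,d)
round 2: derive cover(c,f) via R1 from cover(c,g), cover(g,f)
round 2: derive cover(c,h) via R1 from cover(c,e), cover(e,h)
round 2: derive cover(d,d) via R1 from cover(d,a), cover(a,d)
round 2: derive cover(i,h) via R1 from cover(i,e), cover(e,h)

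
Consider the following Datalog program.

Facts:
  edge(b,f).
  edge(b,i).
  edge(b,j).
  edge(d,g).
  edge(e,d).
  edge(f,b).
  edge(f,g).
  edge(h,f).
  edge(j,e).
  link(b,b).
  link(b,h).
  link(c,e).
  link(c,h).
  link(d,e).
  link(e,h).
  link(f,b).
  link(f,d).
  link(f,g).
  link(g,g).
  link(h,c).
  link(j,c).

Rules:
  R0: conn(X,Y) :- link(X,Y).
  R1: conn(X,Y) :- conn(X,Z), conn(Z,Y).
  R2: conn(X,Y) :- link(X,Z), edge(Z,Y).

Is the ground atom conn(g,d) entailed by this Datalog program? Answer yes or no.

round 1: derive conn(b,b) via R0 from link(b,b)
round 1: derive conn(b,h) via R0 from link(b,h)
round 1: derive conn(c,e) via R0 from link(c,e)
round 1: derive conn(c,h) via R0 from link(c,h)
round 1: derive conn(d,e) via R0 from link(d,e)
round 1: derive conn(e,h) via R0 from link(e,h)
round 1: derive conn(f,b) via R0 from link(f,b)
round 1: derive conn(f,d) via R0 from link(f,d)
round 1: derive conn(f,g) via R0 from link(f,g)
round 1: derive conn(g,g) via R0 from link(g,g)
round 1: derive conn(h,c) via R0 from link(h,c)
round 1: derive conn(j,c) via R0 from link(j,c)
round 1: derive conn(b,f) via R2 from link(b,b), edge(b,f)
round 1: derive conn(b,i) via R2 from link(b,b), edge(b,i)
round 1: derive conn(b,j) via R2 from link(b,b), edge(b,j)
round 1: derive conn(c,d) via R2 from link(c,e), edge(e,d)
round 1: derive conn(c,f) via R2 from link(c,h), edge(h,f)
round 1: derive conn(d,d) via R2 from link(d,e), edge(e,d)
round 1: derive conn(e,f) via R2 from link(e,h), edge(h,f)
round 1: derive conn(f,f) via R2 from link(f,b), edge(b,f)
round 1: derive conn(f,i) via R2 from link(f,b), edge(b,i)
round 1: derive conn(f,j) via R2 from link(f,b), edge(b,j)
round 2: derive conn(b,c) via R1 from conn(b,h), conn(h,c)
round 2: derive conn(b,d) via R1 from conn(b,f), conn(f,d)
round 2: derive conn(b,g) via R1 from conn(b,f), conn(f,g)
round 2: derive conn(c,b) via R1 from conn(c,f), conn(f,b)
round 2: derive conn(c,c) via R1 from conn(c,h), conn(h,c)
round 2: derive conn(c,g) via R1 from conn(c,f), conn(f,g)
round 2: derive conn(c,i) via R1 from conn(c,f), conn(f,i)
round 2: derive conn(c,j) via R1 from conn(c,f), conn(f,j)
round 2: derive conn(d,f) via R1 from conn(d,e), conn(e,f)
round 2: derive conn(d,h) via R1 from conn(d,e), conn(e,h)
round 2: derive conn(e,b) via R1 from conn(e,f), conn(f,b)
round 2: derive conn(e,c) via R1 from conn(e,h), conn(h,c)
round 2: derive conn(e,d) via R1 from conn(e,f), conn(f,d)
round 2: derive conn(e,g) via R1 from conn(e,f), conn(f,g)
round 2: derive conn(e,i) via R1 from conn(e,f), conn(f,i)
round 2: derive conn(e,j) via R1 from conn(e,f), conn(f,j)
round 2: derive conn(f,c) via R1 from conn(f,j), conn(j,c)
round 2: derive conn(f,e) via R1 from conn(f,d), conn(d,e)
round 2: derive conn(f,h) via R1 from conn(f,b), conn(b,h)
round 2: derive conn(h,d) via R1 from conn(h,c), conn(c,d)
round 2: derive conn(h,e) via R1 from conn(h,c), conn(c,e)
round 2: derive conn(h,f) via R1 from conn(h,c), conn(c,f)
round 2: derive conn(h,h) via R1 from conn(h,c), conn(c,h)
round 2: derive conn(j,d) via R1 from conn(j,c), conn(c,d)
round 2: derive conn(j,e) via R1 from conn(j,c), conn(c,e)
round 2: derive conn(j,f) via R1 from conn(j,c), conn(c,f)
round 2: derive conn(j,h) via R1 from conn(j,c), conn(c,h)
round 3: derive conn(b,e) via R1 from conn(b,c), conn(c,e)
round 3: derive conn(d,b) via R1 from conn(d,e), conn(e,b)
round 3: derive conn(d,c) via R1 from conn(d,e), conn(e,c)
round 3: derive conn(d,g) via R1 from conn(d,e), conn(e,g)
round 3: derive conn(d,i) via R1 from conn(d,e), conn(e,i)
round 3: derive conn(d,j) via R1 from conn(d,e), conn(e,j)
round 3: derive conn(e,e) via R1 from conn(e,c), conn(c,e)
round 3: derive conn(h,b) via R1 from conn(h,c), conn(c,b)
round 3: derive conn(h,g) via R1 from conn(h,c), conn(c,g)
round 3: derive conn(h,i) via R1 from conn(h,c), conn(c,i)
round 3: derive conn(h,j) via R1 from conn(h,c), conn(c,j)
round 3: derive conn(j,b) via R1 from conn(j,c), conn(c,b)
round 3: derive conn(j,g) via R1 from conn(j,c), conn(c,g)
round 3: derive conn(j,i) via R1 from conn(j,c), conn(c,i)
round 3: derive conn(j,j) via R1 from conn(j,c), conn(c,j)

no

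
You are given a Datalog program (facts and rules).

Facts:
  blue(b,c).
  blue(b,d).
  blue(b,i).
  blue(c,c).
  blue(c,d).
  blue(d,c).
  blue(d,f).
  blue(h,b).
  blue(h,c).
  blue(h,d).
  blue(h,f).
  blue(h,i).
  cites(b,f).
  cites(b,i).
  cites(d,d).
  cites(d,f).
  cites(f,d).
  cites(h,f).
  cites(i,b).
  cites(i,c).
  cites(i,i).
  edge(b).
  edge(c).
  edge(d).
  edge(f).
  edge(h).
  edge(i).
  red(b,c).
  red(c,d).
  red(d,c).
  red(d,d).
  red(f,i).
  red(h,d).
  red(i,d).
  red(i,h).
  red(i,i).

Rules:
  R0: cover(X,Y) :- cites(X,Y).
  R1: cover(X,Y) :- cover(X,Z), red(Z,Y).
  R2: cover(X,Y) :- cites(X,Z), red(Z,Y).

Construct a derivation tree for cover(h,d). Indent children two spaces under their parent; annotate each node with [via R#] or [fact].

cover(h,d)  [via R1]
  cover(h,i)  [via R2]
    cites(h,f)  [fact]
    red(f,i)  [fact]
  red(i,d)  [fact]

round 1: derive cover(b,f) via R0 from cites(b,f)
round 1: derive cover(b,i) via R0 from cites(b,i)
round 1: derive cover(d,d) via R0 from cites(d,d)
round 1: derive cover(d,f) via R0 from cites(d,f)
round 1: derive cover(f,d) via R0 from cites(f,d)
round 1: derive cover(h,f) via R0 from cites(h,f)
round 1: derive cover(i,b) via R0 from cites(i,b)
round 1: derive cover(i,c) via R0 from cites(i,c)
round 1: derive cover(i,i) via R0 from cites(i,i)
round 1: derive cover(b,d) via R2 from cites(b,i), red(i,d)
round 1: derive cover(b,h) via R2 from cites(b,i), red(i,h)
round 1: derive cover(d,c) via R2 from cites(d,d), red(d,c)
round 1: derive cover(d,i) via R2 from cites(d,f), red(f,i)
round 1: derive cover(f,c) via R2 from cites(f,d), red(d,c)
round 1: derive cover(h,i) via R2 from cites(h,f), red(f,i)
round 1: derive cover(i,d) via R2 from cites(i,c), red(c,d)
round 1: derive cover(i,h) via R2 from cites(i,i), red(i,h)
round 2: derive cover(b,c) via R1 from cover(b,d), red(d,c)
round 2: derive cover(d,h) via R1 from cover(d,i), red(i,h)
round 2: derive cover(h,d) via R1 from cover(h,i), red(i,d)
round 2: derive cover(h,h) via R1 from cover(h,i), red(i,h)
round 3: derive cover(h,c) via R1 from cover(h,d), red(d,c)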